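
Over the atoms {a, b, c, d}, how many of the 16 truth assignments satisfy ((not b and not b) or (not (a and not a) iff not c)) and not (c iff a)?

Initial set: {(((not b and not b) or (not (a and not a) iff not c)) and not (c iff a))}.
(((not b and not b) or (not (a and not a) iff not c)) and not (c iff a)): α-rule — add ((not b and not b) or (not (a and not a) iff not c)), not (c iff a).
((not b and not b) or (not (a and not a) iff not c)): β-rule — branch into (not b and not b)  //  (not (a and not a) iff not c).
  branch 1 (add (not b and not b)):
    (not b and not b): α-rule — add not b, not b.
    not (c iff a): β-rule — branch into c, not a  //  not c, a.
      branch 1.1 (add c, not a):
        ○ open, literals {a=0, b=0, c=1}.
      branch 1.2 (add not c, a):
        ○ open, literals {a=1, b=0, c=0}.
  branch 2 (add (not (a and not a) iff not c)):
    not (c iff a): β-rule — branch into c, not a  //  not c, a.
      branch 2.1 (add c, not a):
        (not (a and not a) iff not c): β-rule — branch into not (a and not a), not c  //  not not (a and not a), not not c.
          branch 2.1.1 (add not (a and not a), not c):
            × closes — contains both c and not c.
          branch 2.1.2 (add not not (a and not a), not not c):
            not not (a and not a): α-rule — add a, not a.
            × closes — contains both a and not a.
      branch 2.2 (add not c, a):
        (not (a and not a) iff not c): β-rule — branch into not (a and not a), not c  //  not not (a and not a), not not c.
          branch 2.2.1 (add not (a and not a), not c):
            not (a and not a): β-rule — branch into not a  //  not not a.
              branch 2.2.1.1 (add not a):
                × closes — contains both a and not a.
              branch 2.2.1.2 (add not not a):
                ○ open, literals {a=1, c=0}.
          branch 2.2.2 (add not not (a and not a), not not c):
            × closes — contains both c and not c.
4 branches closed, 3 open.
Each open branch fixes some atoms; the unmentioned ones are free. Counting distinct full assignments: branch {a=0, b=0, c=1} (d) contributes 2 new; branch {a=1, b=0, c=0} (d) contributes 2 new; branch {a=1, c=0} (b, d) contributes 2 new. Total: 6.

6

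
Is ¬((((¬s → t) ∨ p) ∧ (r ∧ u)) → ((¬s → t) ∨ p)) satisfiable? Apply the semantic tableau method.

Initial set: {¬((((¬s → t) ∨ p) ∧ (r ∧ u)) → ((¬s → t) ∨ p))}.
¬((((¬s → t) ∨ p) ∧ (r ∧ u)) → ((¬s → t) ∨ p)): α-rule — add (((¬s → t) ∨ p) ∧ (r ∧ u)), ¬((¬s → t) ∨ p).
(((¬s → t) ∨ p) ∧ (r ∧ u)): α-rule — add ((¬s → t) ∨ p), (r ∧ u).
¬((¬s → t) ∨ p): α-rule — add ¬(¬s → t), ¬p.
(r ∧ u): α-rule — add r, u.
¬(¬s → t): α-rule — add ¬s, ¬t.
((¬s → t) ∨ p): β-rule — branch into (¬s → t)  //  p.
  branch 1 (add (¬s → t)):
    (¬s → t): β-rule — branch into ¬¬s  //  t.
      branch 1.1 (add ¬¬s):
        × closes — contains both s and ¬s.
      branch 1.2 (add t):
        × closes — contains both t and ¬t.
  branch 2 (add p):
    × closes — contains both p and ¬p.
All 3 branches close.
Every branch closed; the formula is unsatisfiable.

Unsatisfiable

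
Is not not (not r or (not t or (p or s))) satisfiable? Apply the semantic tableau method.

Initial set: {not not (not r or (not t or (p or s)))}.
not not (not r or (not t or (p or s))): drop double negation, giving (not r or (not t or (p or s))).
(not r or (not t or (p or s))): β-rule — branch into not r  //  (not t or (p or s)).
  branch 1 (add not r):
    ○ open, literals {r=false}.
  branch 2 (add (not t or (p or s))):
    (not t or (p or s)): β-rule — branch into not t  //  (p or s).
      branch 2.1 (add not t):
        ○ open, literals {t=false}.
      branch 2.2 (add (p or s)):
        (p or s): β-rule — branch into p  //  s.
          branch 2.2.1 (add p):
            ○ open, literals {p=true}.
          branch 2.2.2 (add s):
            ○ open, literals {s=true}.
0 branches closed, 4 open.
An open branch gives a satisfying assignment: r=false.

Satisfiable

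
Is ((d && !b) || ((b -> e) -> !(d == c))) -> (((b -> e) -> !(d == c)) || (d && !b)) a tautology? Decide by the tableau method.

Assume the negation and expand:
Initial set: {F (((d && !b) || ((b -> e) -> !(d == c))) -> (((b -> e) -> !(d == c)) || (d && !b)))}.
F (((d && !b) || ((b -> e) -> !(d == c))) -> (((b -> e) -> !(d == c)) || (d && !b))): α-rule — add T ((d && !b) || ((b -> e) -> !(d == c))), F (((b -> e) -> !(d == c)) || (d && !b)).
F (((b -> e) -> !(d == c)) || (d && !b)): α-rule — add F ((b -> e) -> !(d == c)), F (d && !b).
F ((b -> e) -> !(d == c)): α-rule — add T (b -> e), F !(d == c).
T ((d && !b) || ((b -> e) -> !(d == c))): β-rule — branch into T (d && !b)  //  T ((b -> e) -> !(d == c)).
  branch 1 (add T (d && !b)):
    T (d && !b): α-rule — add T d, T !b.
    F (d && !b): β-rule — branch into F d  //  F !b.
      branch 1.1 (add F d):
        × closes — contains both d and !d.
      branch 1.2 (add F !b):
        × closes — contains both b and !b.
  branch 2 (add T ((b -> e) -> !(d == c))):
    F (d && !b): β-rule — branch into F d  //  F !b.
      branch 2.1 (add F d):
        T (b -> e): β-rule — branch into F b  //  T e.
          branch 2.1.1 (add F b):
            F !(d == c): β-rule — branch into T d, T c  //  F d, F c.
              branch 2.1.1.1 (add T d, T c):
                × closes — contains both d and !d.
              branch 2.1.1.2 (add F d, F c):
                T ((b -> e) -> !(d == c)): β-rule — branch into F (b -> e)  //  T !(d == c).
                  branch 2.1.1.2.1 (add F (b -> e)):
                    F (b -> e): α-rule — add T b, F e.
                    × closes — contains both b and !b.
                  branch 2.1.1.2.2 (add T !(d == c)):
                    T !(d == c): β-rule — branch into T d, F c  //  F d, T c.
                      branch 2.1.1.2.2.1 (add T d, F c):
                        × closes — contains both d and !d.
                      branch 2.1.1.2.2.2 (add F d, T c):
                        × closes — contains both c and !c.
          branch 2.1.2 (add T e):
            F !(d == c): β-rule — branch into T d, T c  //  F d, F c.
              branch 2.1.2.1 (add T d, T c):
                × closes — contains both d and !d.
              branch 2.1.2.2 (add F d, F c):
                T ((b -> e) -> !(d == c)): β-rule — branch into F (b -> e)  //  T !(d == c).
                  branch 2.1.2.2.1 (add F (b -> e)):
                    F (b -> e): α-rule — add T b, F e.
                    × closes — contains both e and !e.
                  branch 2.1.2.2.2 (add T !(d == c)):
                    T !(d == c): β-rule — branch into T d, F c  //  F d, T c.
                      branch 2.1.2.2.2.1 (add T d, F c):
                        × closes — contains both d and !d.
                      branch 2.1.2.2.2.2 (add F d, T c):
                        × closes — contains both c and !c.
      branch 2.2 (add F !b):
        T (b -> e): β-rule — branch into F b  //  T e.
          branch 2.2.1 (add F b):
            × closes — contains both b and !b.
          branch 2.2.2 (add T e):
            F !(d == c): β-rule — branch into T d, T c  //  F d, F c.
              branch 2.2.2.1 (add T d, T c):
                T ((b -> e) -> !(d == c)): β-rule — branch into F (b -> e)  //  T !(d == c).
                  branch 2.2.2.1.1 (add F (b -> e)):
                    F (b -> e): α-rule — add T b, F e.
                    × closes — contains both e and !e.
                  branch 2.2.2.1.2 (add T !(d == c)):
                    T !(d == c): β-rule — branch into T d, F c  //  F d, T c.
                      branch 2.2.2.1.2.1 (add T d, F c):
                        × closes — contains both c and !c.
                      branch 2.2.2.1.2.2 (add F d, T c):
                        × closes — contains both d and !d.
              branch 2.2.2.2 (add F d, F c):
                T ((b -> e) -> !(d == c)): β-rule — branch into F (b -> e)  //  T !(d == c).
                  branch 2.2.2.2.1 (add F (b -> e)):
                    F (b -> e): α-rule — add T b, F e.
                    × closes — contains both e and !e.
                  branch 2.2.2.2.2 (add T !(d == c)):
                    T !(d == c): β-rule — branch into T d, F c  //  F d, T c.
                      branch 2.2.2.2.2.1 (add T d, F c):
                        × closes — contains both d and !d.
                      branch 2.2.2.2.2.2 (add F d, T c):
                        × closes — contains both c and !c.
All 17 branches close.
Every branch closed, so the negation is unsatisfiable and the formula is valid.

Valid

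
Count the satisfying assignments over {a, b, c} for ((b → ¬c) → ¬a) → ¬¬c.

6

Initial set: {T (((b → ¬c) → ¬a) → ¬¬c)}.
T (((b → ¬c) → ¬a) → ¬¬c): β-rule — branch into F ((b → ¬c) → ¬a)  //  T ¬¬c.
  branch 1 (add F ((b → ¬c) → ¬a)):
    F ((b → ¬c) → ¬a): α-rule — add T (b → ¬c), F ¬a.
    T (b → ¬c): β-rule — branch into F b  //  T ¬c.
      branch 1.1 (add F b):
        ○ open, literals {a=true, b=false}.
      branch 1.2 (add T ¬c):
        ○ open, literals {a=true, c=false}.
  branch 2 (add T ¬¬c):
    T ¬¬c: drop double negation, giving T c.
    ○ open, literals {c=true}.
0 branches closed, 3 open.
Each open branch fixes some atoms; the unmentioned ones are free. Counting distinct full assignments: branch {a=true, b=false} (c) contributes 2 new; branch {a=true, c=false} (b) contributes 1 new; branch {c=true} (a, b) contributes 3 new. Total: 6.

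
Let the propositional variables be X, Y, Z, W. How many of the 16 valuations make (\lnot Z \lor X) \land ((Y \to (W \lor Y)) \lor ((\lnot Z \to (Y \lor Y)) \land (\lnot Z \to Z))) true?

Initial set: {((\lnot Z \lor X) \land ((Y \to (W \lor Y)) \lor ((\lnot Z \to (Y \lor Y)) \land (\lnot Z \to Z))))}.
((\lnot Z \lor X) \land ((Y \to (W \lor Y)) \lor ((\lnot Z \to (Y \lor Y)) \land (\lnot Z \to Z)))): α-rule — add (\lnot Z \lor X), ((Y \to (W \lor Y)) \lor ((\lnot Z \to (Y \lor Y)) \land (\lnot Z \to Z))).
(\lnot Z \lor X): β-rule — branch into \lnot Z  //  X.
  branch 1 (add \lnot Z):
    ((Y \to (W \lor Y)) \lor ((\lnot Z \to (Y \lor Y)) \land (\lnot Z \to Z))): β-rule — branch into (Y \to (W \lor Y))  //  ((\lnot Z \to (Y \lor Y)) \land (\lnot Z \to Z)).
      branch 1.1 (add (Y \to (W \lor Y))):
        (Y \to (W \lor Y)): β-rule — branch into \lnot Y  //  (W \lor Y).
          branch 1.1.1 (add \lnot Y):
            ○ open, literals {Y=false, Z=false}.
          branch 1.1.2 (add (W \lor Y)):
            (W \lor Y): β-rule — branch into W  //  Y.
              branch 1.1.2.1 (add W):
                ○ open, literals {W=true, Z=false}.
              branch 1.1.2.2 (add Y):
                ○ open, literals {Y=true, Z=false}.
      branch 1.2 (add ((\lnot Z \to (Y \lor Y)) \land (\lnot Z \to Z))):
        ((\lnot Z \to (Y \lor Y)) \land (\lnot Z \to Z)): α-rule — add (\lnot Z \to (Y \lor Y)), (\lnot Z \to Z).
        (\lnot Z \to (Y \lor Y)): β-rule — branch into \lnot \lnot Z  //  (Y \lor Y).
          branch 1.2.1 (add \lnot \lnot Z):
            × closes — contains both Z and \lnot Z.
          branch 1.2.2 (add (Y \lor Y)):
            (\lnot Z \to Z): β-rule — branch into \lnot \lnot Z  //  Z.
              branch 1.2.2.1 (add \lnot \lnot Z):
                × closes — contains both Z and \lnot Z.
              branch 1.2.2.2 (add Z):
                × closes — contains both Z and \lnot Z.
  branch 2 (add X):
    ((Y \to (W \lor Y)) \lor ((\lnot Z \to (Y \lor Y)) \land (\lnot Z \to Z))): β-rule — branch into (Y \to (W \lor Y))  //  ((\lnot Z \to (Y \lor Y)) \land (\lnot Z \to Z)).
      branch 2.1 (add (Y \to (W \lor Y))):
        (Y \to (W \lor Y)): β-rule — branch into \lnot Y  //  (W \lor Y).
          branch 2.1.1 (add \lnot Y):
            ○ open, literals {X=true, Y=false}.
          branch 2.1.2 (add (W \lor Y)):
            (W \lor Y): β-rule — branch into W  //  Y.
              branch 2.1.2.1 (add W):
                ○ open, literals {W=true, X=true}.
              branch 2.1.2.2 (add Y):
                ○ open, literals {X=true, Y=true}.
      branch 2.2 (add ((\lnot Z \to (Y \lor Y)) \land (\lnot Z \to Z))):
        ((\lnot Z \to (Y \lor Y)) \land (\lnot Z \to Z)): α-rule — add (\lnot Z \to (Y \lor Y)), (\lnot Z \to Z).
        (\lnot Z \to (Y \lor Y)): β-rule — branch into \lnot \lnot Z  //  (Y \lor Y).
          branch 2.2.1 (add \lnot \lnot Z):
            (\lnot Z \to Z): β-rule — branch into \lnot \lnot Z  //  Z.
              branch 2.2.1.1 (add \lnot \lnot Z):
                ○ open, literals {X=true, Z=true}.
              branch 2.2.1.2 (add Z):
                ○ open, literals {X=true, Z=true}.
          branch 2.2.2 (add (Y \lor Y)):
            (\lnot Z \to Z): β-rule — branch into \lnot \lnot Z  //  Z.
              branch 2.2.2.1 (add \lnot \lnot Z):
                (Y \lor Y): β-rule — branch into Y  //  Y.
                  branch 2.2.2.1.1 (add Y):
                    ○ open, literals {X=true, Y=true, Z=true}.
                  branch 2.2.2.1.2 (add Y):
                    ○ open, literals {X=true, Y=true, Z=true}.
              branch 2.2.2.2 (add Z):
                (Y \lor Y): β-rule — branch into Y  //  Y.
                  branch 2.2.2.2.1 (add Y):
                    ○ open, literals {X=true, Y=true, Z=true}.
                  branch 2.2.2.2.2 (add Y):
                    ○ open, literals {X=true, Y=true, Z=true}.
3 branches closed, 12 open.
Each open branch fixes some atoms; the unmentioned ones are free. Counting distinct full assignments: branch {Y=false, Z=false} (X, W) contributes 4 new; branch {W=true, Z=false} (X, Y) contributes 2 new; branch {Y=true, Z=false} (X, W) contributes 2 new; branch {X=true, Y=false} (Z, W) contributes 2 new; branch {W=true, X=true} (Y, Z) contributes 1 new; branch {X=true, Y=true} (Z, W) contributes 1 new; branch {X=true, Z=true} (Y, W) contributes 0 new; branch {X=true, Z=true} (Y, W) contributes 0 new; branch {X=true, Y=true, Z=true} (W) contributes 0 new; branch {X=true, Y=true, Z=true} (W) contributes 0 new; branch {X=true, Y=true, Z=true} (W) contributes 0 new; branch {X=true, Y=true, Z=true} (W) contributes 0 new. Total: 12.

12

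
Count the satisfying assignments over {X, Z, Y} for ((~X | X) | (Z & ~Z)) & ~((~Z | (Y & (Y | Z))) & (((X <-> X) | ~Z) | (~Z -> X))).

Initial set: {(((~X | X) | (Z & ~Z)) & ~((~Z | (Y & (Y | Z))) & (((X <-> X) | ~Z) | (~Z -> X))))}.
(((~X | X) | (Z & ~Z)) & ~((~Z | (Y & (Y | Z))) & (((X <-> X) | ~Z) | (~Z -> X)))): α-rule — add ((~X | X) | (Z & ~Z)), ~((~Z | (Y & (Y | Z))) & (((X <-> X) | ~Z) | (~Z -> X))).
((~X | X) | (Z & ~Z)): β-rule — branch into (~X | X)  //  (Z & ~Z).
  branch 1 (add (~X | X)):
    ~((~Z | (Y & (Y | Z))) & (((X <-> X) | ~Z) | (~Z -> X))): β-rule — branch into ~(~Z | (Y & (Y | Z)))  //  ~(((X <-> X) | ~Z) | (~Z -> X)).
      branch 1.1 (add ~(~Z | (Y & (Y | Z)))):
        ~(~Z | (Y & (Y | Z))): α-rule — add ~~Z, ~(Y & (Y | Z)).
        (~X | X): β-rule — branch into ~X  //  X.
          branch 1.1.1 (add ~X):
            ~(Y & (Y | Z)): β-rule — branch into ~Y  //  ~(Y | Z).
              branch 1.1.1.1 (add ~Y):
                ○ open, literals {X=false, Y=false, Z=true}.
              branch 1.1.1.2 (add ~(Y | Z)):
                ~(Y | Z): α-rule — add ~Y, ~Z.
                × closes — contains both Z and ~Z.
          branch 1.1.2 (add X):
            ~(Y & (Y | Z)): β-rule — branch into ~Y  //  ~(Y | Z).
              branch 1.1.2.1 (add ~Y):
                ○ open, literals {X=true, Y=false, Z=true}.
              branch 1.1.2.2 (add ~(Y | Z)):
                ~(Y | Z): α-rule — add ~Y, ~Z.
                × closes — contains both Z and ~Z.
      branch 1.2 (add ~(((X <-> X) | ~Z) | (~Z -> X))):
        ~(((X <-> X) | ~Z) | (~Z -> X)): α-rule — add ~((X <-> X) | ~Z), ~(~Z -> X).
        ~((X <-> X) | ~Z): α-rule — add ~(X <-> X), ~~Z.
        ~(~Z -> X): α-rule — add ~Z, ~X.
        × closes — contains both Z and ~Z.
  branch 2 (add (Z & ~Z)):
    (Z & ~Z): α-rule — add Z, ~Z.
    × closes — contains both Z and ~Z.
4 branches closed, 2 open.
Each open branch fixes some atoms; the unmentioned ones are free. Counting distinct full assignments: branch {X=false, Y=false, Z=true} (none free) contributes 1 new; branch {X=true, Y=false, Z=true} (none free) contributes 1 new. Total: 2.

2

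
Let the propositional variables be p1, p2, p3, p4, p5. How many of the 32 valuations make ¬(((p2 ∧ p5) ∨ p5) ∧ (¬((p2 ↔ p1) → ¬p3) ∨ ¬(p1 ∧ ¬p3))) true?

20

Initial set: {¬(((p2 ∧ p5) ∨ p5) ∧ (¬((p2 ↔ p1) → ¬p3) ∨ ¬(p1 ∧ ¬p3)))}.
¬(((p2 ∧ p5) ∨ p5) ∧ (¬((p2 ↔ p1) → ¬p3) ∨ ¬(p1 ∧ ¬p3))): β-rule — branch into ¬((p2 ∧ p5) ∨ p5)  //  ¬(¬((p2 ↔ p1) → ¬p3) ∨ ¬(p1 ∧ ¬p3)).
  branch 1 (add ¬((p2 ∧ p5) ∨ p5)):
    ¬((p2 ∧ p5) ∨ p5): α-rule — add ¬(p2 ∧ p5), ¬p5.
    ¬(p2 ∧ p5): β-rule — branch into ¬p2  //  ¬p5.
      branch 1.1 (add ¬p2):
        ○ open, literals {p2=0, p5=0}.
      branch 1.2 (add ¬p5):
        ○ open, literals {p5=0}.
  branch 2 (add ¬(¬((p2 ↔ p1) → ¬p3) ∨ ¬(p1 ∧ ¬p3))):
    ¬(¬((p2 ↔ p1) → ¬p3) ∨ ¬(p1 ∧ ¬p3)): α-rule — add ¬¬((p2 ↔ p1) → ¬p3), ¬¬(p1 ∧ ¬p3).
    ¬¬(p1 ∧ ¬p3): α-rule — add p1, ¬p3.
    ¬¬((p2 ↔ p1) → ¬p3): β-rule — branch into ¬(p2 ↔ p1)  //  ¬p3.
      branch 2.1 (add ¬(p2 ↔ p1)):
        ¬(p2 ↔ p1): β-rule — branch into p2, ¬p1  //  ¬p2, p1.
          branch 2.1.1 (add p2, ¬p1):
            × closes — contains both p1 and ¬p1.
          branch 2.1.2 (add ¬p2, p1):
            ○ open, literals {p1=1, p2=0, p3=0}.
      branch 2.2 (add ¬p3):
        ○ open, literals {p1=1, p3=0}.
1 branch closed, 4 open.
Each open branch fixes some atoms; the unmentioned ones are free. Counting distinct full assignments: branch {p2=0, p5=0} (p1, p3, p4) contributes 8 new; branch {p5=0} (p1, p2, p3, p4) contributes 8 new; branch {p1=1, p2=0, p3=0} (p4, p5) contributes 2 new; branch {p1=1, p3=0} (p2, p4, p5) contributes 2 new. Total: 20.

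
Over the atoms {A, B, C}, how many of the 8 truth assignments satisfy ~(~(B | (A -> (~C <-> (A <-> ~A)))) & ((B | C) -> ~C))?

7

Initial set: {~(~(B | (A -> (~C <-> (A <-> ~A)))) & ((B | C) -> ~C))}.
~(~(B | (A -> (~C <-> (A <-> ~A)))) & ((B | C) -> ~C)): β-rule — branch into ~~(B | (A -> (~C <-> (A <-> ~A))))  //  ~((B | C) -> ~C).
  branch 1 (add ~~(B | (A -> (~C <-> (A <-> ~A))))):
    ~~(B | (A -> (~C <-> (A <-> ~A)))): β-rule — branch into B  //  (A -> (~C <-> (A <-> ~A))).
      branch 1.1 (add B):
        ○ open, literals {B=1}.
      branch 1.2 (add (A -> (~C <-> (A <-> ~A)))):
        (A -> (~C <-> (A <-> ~A))): β-rule — branch into ~A  //  (~C <-> (A <-> ~A)).
          branch 1.2.1 (add ~A):
            ○ open, literals {A=0}.
          branch 1.2.2 (add (~C <-> (A <-> ~A))):
            (~C <-> (A <-> ~A)): β-rule — branch into ~C, (A <-> ~A)  //  ~~C, ~(A <-> ~A).
              branch 1.2.2.1 (add ~C, (A <-> ~A)):
                (A <-> ~A): β-rule — branch into A, ~A  //  ~A, ~~A.
                  branch 1.2.2.1.1 (add A, ~A):
                    × closes — contains both A and ~A.
                  branch 1.2.2.1.2 (add ~A, ~~A):
                    × closes — contains both A and ~A.
              branch 1.2.2.2 (add ~~C, ~(A <-> ~A)):
                ~(A <-> ~A): β-rule — branch into A, ~~A  //  ~A, ~A.
                  branch 1.2.2.2.1 (add A, ~~A):
                    ○ open, literals {A=1, C=1}.
                  branch 1.2.2.2.2 (add ~A, ~A):
                    ○ open, literals {A=0, C=1}.
  branch 2 (add ~((B | C) -> ~C)):
    ~((B | C) -> ~C): α-rule — add (B | C), ~~C.
    (B | C): β-rule — branch into B  //  C.
      branch 2.1 (add B):
        ○ open, literals {B=1, C=1}.
      branch 2.2 (add C):
        ○ open, literals {C=1}.
2 branches closed, 6 open.
Each open branch fixes some atoms; the unmentioned ones are free. Counting distinct full assignments: branch {B=1} (A, C) contributes 4 new; branch {A=0} (B, C) contributes 2 new; branch {A=1, C=1} (B) contributes 1 new; branch {A=0, C=1} (B) contributes 0 new; branch {B=1, C=1} (A) contributes 0 new; branch {C=1} (A, B) contributes 0 new. Total: 7.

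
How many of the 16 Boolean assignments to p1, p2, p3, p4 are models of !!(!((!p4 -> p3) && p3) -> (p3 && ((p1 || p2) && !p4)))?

Initial set: {T !!(!((!p4 -> p3) && p3) -> (p3 && ((p1 || p2) && !p4)))}.
T !!(!((!p4 -> p3) && p3) -> (p3 && ((p1 || p2) && !p4))): drop double negation, giving T (!((!p4 -> p3) && p3) -> (p3 && ((p1 || p2) && !p4))).
T (!((!p4 -> p3) && p3) -> (p3 && ((p1 || p2) && !p4))): β-rule — branch into F !((!p4 -> p3) && p3)  //  T (p3 && ((p1 || p2) && !p4)).
  branch 1 (add F !((!p4 -> p3) && p3)):
    F !((!p4 -> p3) && p3): α-rule — add T (!p4 -> p3), T p3.
    T (!p4 -> p3): β-rule — branch into F !p4  //  T p3.
      branch 1.1 (add F !p4):
        ○ open, literals {p3=1, p4=1}.
      branch 1.2 (add T p3):
        ○ open, literals {p3=1}.
  branch 2 (add T (p3 && ((p1 || p2) && !p4))):
    T (p3 && ((p1 || p2) && !p4)): α-rule — add T p3, T ((p1 || p2) && !p4).
    T ((p1 || p2) && !p4): α-rule — add T (p1 || p2), T !p4.
    T (p1 || p2): β-rule — branch into T p1  //  T p2.
      branch 2.1 (add T p1):
        ○ open, literals {p1=1, p3=1, p4=0}.
      branch 2.2 (add T p2):
        ○ open, literals {p2=1, p3=1, p4=0}.
0 branches closed, 4 open.
Each open branch fixes some atoms; the unmentioned ones are free. Counting distinct full assignments: branch {p3=1, p4=1} (p1, p2) contributes 4 new; branch {p3=1} (p1, p2, p4) contributes 4 new; branch {p1=1, p3=1, p4=0} (p2) contributes 0 new; branch {p2=1, p3=1, p4=0} (p1) contributes 0 new. Total: 8.

8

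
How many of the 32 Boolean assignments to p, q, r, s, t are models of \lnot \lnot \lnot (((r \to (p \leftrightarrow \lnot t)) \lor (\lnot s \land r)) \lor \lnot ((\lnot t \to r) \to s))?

4

Initial set: {\lnot \lnot \lnot (((r \to (p \leftrightarrow \lnot t)) \lor (\lnot s \land r)) \lor \lnot ((\lnot t \to r) \to s))}.
\lnot \lnot \lnot (((r \to (p \leftrightarrow \lnot t)) \lor (\lnot s \land r)) \lor \lnot ((\lnot t \to r) \to s)): drop double negation, giving \lnot (((r \to (p \leftrightarrow \lnot t)) \lor (\lnot s \land r)) \lor \lnot ((\lnot t \to r) \to s)).
\lnot (((r \to (p \leftrightarrow \lnot t)) \lor (\lnot s \land r)) \lor \lnot ((\lnot t \to r) \to s)): α-rule — add \lnot ((r \to (p \leftrightarrow \lnot t)) \lor (\lnot s \land r)), \lnot \lnot ((\lnot t \to r) \to s).
\lnot ((r \to (p \leftrightarrow \lnot t)) \lor (\lnot s \land r)): α-rule — add \lnot (r \to (p \leftrightarrow \lnot t)), \lnot (\lnot s \land r).
\lnot (r \to (p \leftrightarrow \lnot t)): α-rule — add r, \lnot (p \leftrightarrow \lnot t).
\lnot \lnot ((\lnot t \to r) \to s): β-rule — branch into \lnot (\lnot t \to r)  //  s.
  branch 1 (add \lnot (\lnot t \to r)):
    \lnot (\lnot t \to r): α-rule — add \lnot t, \lnot r.
    × closes — contains both r and \lnot r.
  branch 2 (add s):
    \lnot (\lnot s \land r): β-rule — branch into \lnot \lnot s  //  \lnot r.
      branch 2.1 (add \lnot \lnot s):
        \lnot (p \leftrightarrow \lnot t): β-rule — branch into p, \lnot \lnot t  //  \lnot p, \lnot t.
          branch 2.1.1 (add p, \lnot \lnot t):
            ○ open, literals {p=T, r=T, s=T, t=T}.
          branch 2.1.2 (add \lnot p, \lnot t):
            ○ open, literals {p=F, r=T, s=T, t=F}.
      branch 2.2 (add \lnot r):
        × closes — contains both r and \lnot r.
2 branches closed, 2 open.
Each open branch fixes some atoms; the unmentioned ones are free. Counting distinct full assignments: branch {p=T, r=T, s=T, t=T} (q) contributes 2 new; branch {p=F, r=T, s=T, t=F} (q) contributes 2 new. Total: 4.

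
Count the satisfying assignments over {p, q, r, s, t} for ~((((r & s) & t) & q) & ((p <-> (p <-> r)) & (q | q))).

30

Initial set: {~((((r & s) & t) & q) & ((p <-> (p <-> r)) & (q | q)))}.
~((((r & s) & t) & q) & ((p <-> (p <-> r)) & (q | q))): β-rule — branch into ~(((r & s) & t) & q)  //  ~((p <-> (p <-> r)) & (q | q)).
  branch 1 (add ~(((r & s) & t) & q)):
    ~(((r & s) & t) & q): β-rule — branch into ~((r & s) & t)  //  ~q.
      branch 1.1 (add ~((r & s) & t)):
        ~((r & s) & t): β-rule — branch into ~(r & s)  //  ~t.
          branch 1.1.1 (add ~(r & s)):
            ~(r & s): β-rule — branch into ~r  //  ~s.
              branch 1.1.1.1 (add ~r):
                ○ open, literals {r=0}.
              branch 1.1.1.2 (add ~s):
                ○ open, literals {s=0}.
          branch 1.1.2 (add ~t):
            ○ open, literals {t=0}.
      branch 1.2 (add ~q):
        ○ open, literals {q=0}.
  branch 2 (add ~((p <-> (p <-> r)) & (q | q))):
    ~((p <-> (p <-> r)) & (q | q)): β-rule — branch into ~(p <-> (p <-> r))  //  ~(q | q).
      branch 2.1 (add ~(p <-> (p <-> r))):
        ~(p <-> (p <-> r)): β-rule — branch into p, ~(p <-> r)  //  ~p, (p <-> r).
          branch 2.1.1 (add p, ~(p <-> r)):
            ~(p <-> r): β-rule — branch into p, ~r  //  ~p, r.
              branch 2.1.1.1 (add p, ~r):
                ○ open, literals {p=1, r=0}.
              branch 2.1.1.2 (add ~p, r):
                × closes — contains both p and ~p.
          branch 2.1.2 (add ~p, (p <-> r)):
            (p <-> r): β-rule — branch into p, r  //  ~p, ~r.
              branch 2.1.2.1 (add p, r):
                × closes — contains both p and ~p.
              branch 2.1.2.2 (add ~p, ~r):
                ○ open, literals {p=0, r=0}.
      branch 2.2 (add ~(q | q)):
        ~(q | q): α-rule — add ~q, ~q.
        ○ open, literals {q=0}.
2 branches closed, 7 open.
Each open branch fixes some atoms; the unmentioned ones are free. Counting distinct full assignments: branch {r=0} (p, q, s, t) contributes 16 new; branch {s=0} (p, q, r, t) contributes 8 new; branch {t=0} (p, q, r, s) contributes 4 new; branch {q=0} (p, r, s, t) contributes 2 new; branch {p=1, r=0} (q, s, t) contributes 0 new; branch {p=0, r=0} (q, s, t) contributes 0 new; branch {q=0} (p, r, s, t) contributes 0 new. Total: 30.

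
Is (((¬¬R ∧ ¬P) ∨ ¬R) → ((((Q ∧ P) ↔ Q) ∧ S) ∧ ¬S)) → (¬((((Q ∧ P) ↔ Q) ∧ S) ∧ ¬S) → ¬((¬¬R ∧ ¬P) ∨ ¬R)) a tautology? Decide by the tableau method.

Assume the negation and expand:
Initial set: {F ((((¬¬R ∧ ¬P) ∨ ¬R) → ((((Q ∧ P) ↔ Q) ∧ S) ∧ ¬S)) → (¬((((Q ∧ P) ↔ Q) ∧ S) ∧ ¬S) → ¬((¬¬R ∧ ¬P) ∨ ¬R)))}.
F ((((¬¬R ∧ ¬P) ∨ ¬R) → ((((Q ∧ P) ↔ Q) ∧ S) ∧ ¬S)) → (¬((((Q ∧ P) ↔ Q) ∧ S) ∧ ¬S) → ¬((¬¬R ∧ ¬P) ∨ ¬R))): α-rule — add T (((¬¬R ∧ ¬P) ∨ ¬R) → ((((Q ∧ P) ↔ Q) ∧ S) ∧ ¬S)), F (¬((((Q ∧ P) ↔ Q) ∧ S) ∧ ¬S) → ¬((¬¬R ∧ ¬P) ∨ ¬R)).
F (¬((((Q ∧ P) ↔ Q) ∧ S) ∧ ¬S) → ¬((¬¬R ∧ ¬P) ∨ ¬R)): α-rule — add T ¬((((Q ∧ P) ↔ Q) ∧ S) ∧ ¬S), F ¬((¬¬R ∧ ¬P) ∨ ¬R).
T (((¬¬R ∧ ¬P) ∨ ¬R) → ((((Q ∧ P) ↔ Q) ∧ S) ∧ ¬S)): β-rule — branch into F ((¬¬R ∧ ¬P) ∨ ¬R)  //  T ((((Q ∧ P) ↔ Q) ∧ S) ∧ ¬S).
  branch 1 (add F ((¬¬R ∧ ¬P) ∨ ¬R)):
    F ((¬¬R ∧ ¬P) ∨ ¬R): α-rule — add F (¬¬R ∧ ¬P), F ¬R.
    T ¬((((Q ∧ P) ↔ Q) ∧ S) ∧ ¬S): β-rule — branch into F (((Q ∧ P) ↔ Q) ∧ S)  //  F ¬S.
      branch 1.1 (add F (((Q ∧ P) ↔ Q) ∧ S)):
        F ¬((¬¬R ∧ ¬P) ∨ ¬R): β-rule — branch into T (¬¬R ∧ ¬P)  //  T ¬R.
          branch 1.1.1 (add T (¬¬R ∧ ¬P)):
            T (¬¬R ∧ ¬P): α-rule — add T ¬¬R, T ¬P.
            T ¬¬R: drop double negation, giving T R.
            F (¬¬R ∧ ¬P): β-rule — branch into F ¬¬R  //  F ¬P.
              branch 1.1.1.1 (add F ¬¬R):
                F ¬¬R: drop double negation, giving F R.
                × closes — contains both R and ¬R.
              branch 1.1.1.2 (add F ¬P):
                × closes — contains both P and ¬P.
          branch 1.1.2 (add T ¬R):
            × closes — contains both R and ¬R.
      branch 1.2 (add F ¬S):
        F ¬((¬¬R ∧ ¬P) ∨ ¬R): β-rule — branch into T (¬¬R ∧ ¬P)  //  T ¬R.
          branch 1.2.1 (add T (¬¬R ∧ ¬P)):
            T (¬¬R ∧ ¬P): α-rule — add T ¬¬R, T ¬P.
            T ¬¬R: drop double negation, giving T R.
            F (¬¬R ∧ ¬P): β-rule — branch into F ¬¬R  //  F ¬P.
              branch 1.2.1.1 (add F ¬¬R):
                F ¬¬R: drop double negation, giving F R.
                × closes — contains both R and ¬R.
              branch 1.2.1.2 (add F ¬P):
                × closes — contains both P and ¬P.
          branch 1.2.2 (add T ¬R):
            × closes — contains both R and ¬R.
  branch 2 (add T ((((Q ∧ P) ↔ Q) ∧ S) ∧ ¬S)):
    T ((((Q ∧ P) ↔ Q) ∧ S) ∧ ¬S): α-rule — add T (((Q ∧ P) ↔ Q) ∧ S), T ¬S.
    T (((Q ∧ P) ↔ Q) ∧ S): α-rule — add T ((Q ∧ P) ↔ Q), T S.
    × closes — contains both S and ¬S.
All 7 branches close.
Every branch closed, so the negation is unsatisfiable and the formula is valid.

Valid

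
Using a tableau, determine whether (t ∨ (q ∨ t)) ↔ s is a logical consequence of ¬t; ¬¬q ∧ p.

No

Initial set: {¬t; (¬¬q ∧ p); ¬((t ∨ (q ∨ t)) ↔ s)}.
(¬¬q ∧ p): α-rule — add ¬¬q, p.
¬¬q: drop double negation, giving q.
¬((t ∨ (q ∨ t)) ↔ s): β-rule — branch into (t ∨ (q ∨ t)), ¬s  //  ¬(t ∨ (q ∨ t)), s.
  branch 1 (add (t ∨ (q ∨ t)), ¬s):
    (t ∨ (q ∨ t)): β-rule — branch into t  //  (q ∨ t).
      branch 1.1 (add t):
        × closes — contains both t and ¬t.
      branch 1.2 (add (q ∨ t)):
        (q ∨ t): β-rule — branch into q  //  t.
          branch 1.2.1 (add q):
            ○ open, literals {p=T, q=T, s=F, t=F}.
          branch 1.2.2 (add t):
            × closes — contains both t and ¬t.
  branch 2 (add ¬(t ∨ (q ∨ t)), s):
    ¬(t ∨ (q ∨ t)): α-rule — add ¬t, ¬(q ∨ t).
    ¬(q ∨ t): α-rule — add ¬q, ¬t.
    × closes — contains both q and ¬q.
3 branches closed, 1 open.
An open branch gives a countermodel: p=T, q=T, s=F, t=F (unmentioned atoms arbitrary); the premises hold there but the conclusion fails.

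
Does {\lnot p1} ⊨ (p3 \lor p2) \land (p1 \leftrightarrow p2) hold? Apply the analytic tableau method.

Initial set: {\lnot p1; \lnot ((p3 \lor p2) \land (p1 \leftrightarrow p2))}.
\lnot ((p3 \lor p2) \land (p1 \leftrightarrow p2)): β-rule — branch into \lnot (p3 \lor p2)  //  \lnot (p1 \leftrightarrow p2).
  branch 1 (add \lnot (p3 \lor p2)):
    \lnot (p3 \lor p2): α-rule — add \lnot p3, \lnot p2.
    ○ open, literals {p1=0, p2=0, p3=0}.
  branch 2 (add \lnot (p1 \leftrightarrow p2)):
    \lnot (p1 \leftrightarrow p2): β-rule — branch into p1, \lnot p2  //  \lnot p1, p2.
      branch 2.1 (add p1, \lnot p2):
        × closes — contains both p1 and \lnot p1.
      branch 2.2 (add \lnot p1, p2):
        ○ open, literals {p1=0, p2=1}.
1 branch closed, 2 open.
An open branch gives a countermodel: p1=0, p2=0, p3=0 (unmentioned atoms arbitrary); the premises hold there but the conclusion fails.

No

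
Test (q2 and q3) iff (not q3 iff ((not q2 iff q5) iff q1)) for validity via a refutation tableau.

Assume the negation and expand:
Initial set: {not ((q2 and q3) iff (not q3 iff ((not q2 iff q5) iff q1)))}.
not ((q2 and q3) iff (not q3 iff ((not q2 iff q5) iff q1))): β-rule — branch into (q2 and q3), not (not q3 iff ((not q2 iff q5) iff q1))  //  not (q2 and q3), (not q3 iff ((not q2 iff q5) iff q1)).
  branch 1 (add (q2 and q3), not (not q3 iff ((not q2 iff q5) iff q1))):
    (q2 and q3): α-rule — add q2, q3.
    not (not q3 iff ((not q2 iff q5) iff q1)): β-rule — branch into not q3, not ((not q2 iff q5) iff q1)  //  not not q3, ((not q2 iff q5) iff q1).
      branch 1.1 (add not q3, not ((not q2 iff q5) iff q1)):
        × closes — contains both q3 and not q3.
      branch 1.2 (add not not q3, ((not q2 iff q5) iff q1)):
        ((not q2 iff q5) iff q1): β-rule — branch into (not q2 iff q5), q1  //  not (not q2 iff q5), not q1.
          branch 1.2.1 (add (not q2 iff q5), q1):
            (not q2 iff q5): β-rule — branch into not q2, q5  //  not not q2, not q5.
              branch 1.2.1.1 (add not q2, q5):
                × closes — contains both q2 and not q2.
              branch 1.2.1.2 (add not not q2, not q5):
                ○ open, literals {q1=T, q2=T, q3=T, q5=F}.
          branch 1.2.2 (add not (not q2 iff q5), not q1):
            not (not q2 iff q5): β-rule — branch into not q2, not q5  //  not not q2, q5.
              branch 1.2.2.1 (add not q2, not q5):
                × closes — contains both q2 and not q2.
              branch 1.2.2.2 (add not not q2, q5):
                ○ open, literals {q1=F, q2=T, q3=T, q5=T}.
  branch 2 (add not (q2 and q3), (not q3 iff ((not q2 iff q5) iff q1))):
    not (q2 and q3): β-rule — branch into not q2  //  not q3.
      branch 2.1 (add not q2):
        (not q3 iff ((not q2 iff q5) iff q1)): β-rule — branch into not q3, ((not q2 iff q5) iff q1)  //  not not q3, not ((not q2 iff q5) iff q1).
          branch 2.1.1 (add not q3, ((not q2 iff q5) iff q1)):
            ((not q2 iff q5) iff q1): β-rule — branch into (not q2 iff q5), q1  //  not (not q2 iff q5), not q1.
              branch 2.1.1.1 (add (not q2 iff q5), q1):
                (not q2 iff q5): β-rule — branch into not q2, q5  //  not not q2, not q5.
                  branch 2.1.1.1.1 (add not q2, q5):
                    ○ open, literals {q1=T, q2=F, q3=F, q5=T}.
                  branch 2.1.1.1.2 (add not not q2, not q5):
                    × closes — contains both q2 and not q2.
              branch 2.1.1.2 (add not (not q2 iff q5), not q1):
                not (not q2 iff q5): β-rule — branch into not q2, not q5  //  not not q2, q5.
                  branch 2.1.1.2.1 (add not q2, not q5):
                    ○ open, literals {q1=F, q2=F, q3=F, q5=F}.
                  branch 2.1.1.2.2 (add not not q2, q5):
                    × closes — contains both q2 and not q2.
          branch 2.1.2 (add not not q3, not ((not q2 iff q5) iff q1)):
            not ((not q2 iff q5) iff q1): β-rule — branch into (not q2 iff q5), not q1  //  not (not q2 iff q5), q1.
              branch 2.1.2.1 (add (not q2 iff q5), not q1):
                (not q2 iff q5): β-rule — branch into not q2, q5  //  not not q2, not q5.
                  branch 2.1.2.1.1 (add not q2, q5):
                    ○ open, literals {q1=F, q2=F, q3=T, q5=T}.
                  branch 2.1.2.1.2 (add not not q2, not q5):
                    × closes — contains both q2 and not q2.
              branch 2.1.2.2 (add not (not q2 iff q5), q1):
                not (not q2 iff q5): β-rule — branch into not q2, not q5  //  not not q2, q5.
                  branch 2.1.2.2.1 (add not q2, not q5):
                    ○ open, literals {q1=T, q2=F, q3=T, q5=F}.
                  branch 2.1.2.2.2 (add not not q2, q5):
                    × closes — contains both q2 and not q2.
      branch 2.2 (add not q3):
        (not q3 iff ((not q2 iff q5) iff q1)): β-rule — branch into not q3, ((not q2 iff q5) iff q1)  //  not not q3, not ((not q2 iff q5) iff q1).
          branch 2.2.1 (add not q3, ((not q2 iff q5) iff q1)):
            ((not q2 iff q5) iff q1): β-rule — branch into (not q2 iff q5), q1  //  not (not q2 iff q5), not q1.
              branch 2.2.1.1 (add (not q2 iff q5), q1):
                (not q2 iff q5): β-rule — branch into not q2, q5  //  not not q2, not q5.
                  branch 2.2.1.1.1 (add not q2, q5):
                    ○ open, literals {q1=T, q2=F, q3=F, q5=T}.
                  branch 2.2.1.1.2 (add not not q2, not q5):
                    ○ open, literals {q1=T, q2=T, q3=F, q5=F}.
              branch 2.2.1.2 (add not (not q2 iff q5), not q1):
                not (not q2 iff q5): β-rule — branch into not q2, not q5  //  not not q2, q5.
                  branch 2.2.1.2.1 (add not q2, not q5):
                    ○ open, literals {q1=F, q2=F, q3=F, q5=F}.
                  branch 2.2.1.2.2 (add not not q2, q5):
                    ○ open, literals {q1=F, q2=T, q3=F, q5=T}.
          branch 2.2.2 (add not not q3, not ((not q2 iff q5) iff q1)):
            × closes — contains both q3 and not q3.
8 branches closed, 10 open.
An open branch gives a countermodel: q1=T, q2=T, q3=T, q5=F (unmentioned atoms arbitrary); under it the original formula is false.

Not valid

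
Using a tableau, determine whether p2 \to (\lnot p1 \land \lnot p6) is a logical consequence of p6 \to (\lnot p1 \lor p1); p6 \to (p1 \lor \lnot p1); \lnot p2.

Yes

Initial set: {T (p6 \to (\lnot p1 \lor p1)); T (p6 \to (p1 \lor \lnot p1)); T \lnot p2; F (p2 \to (\lnot p1 \land \lnot p6))}.
F (p2 \to (\lnot p1 \land \lnot p6)): α-rule — add T p2, F (\lnot p1 \land \lnot p6).
× closes — contains both p2 and \lnot p2.
All 1 branch closes.
Every branch closed, so the premises entail the conclusion.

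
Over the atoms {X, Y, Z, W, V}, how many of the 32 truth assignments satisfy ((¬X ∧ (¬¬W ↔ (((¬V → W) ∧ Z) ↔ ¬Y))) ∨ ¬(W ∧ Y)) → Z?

18

Initial set: {T (((¬X ∧ (¬¬W ↔ (((¬V → W) ∧ Z) ↔ ¬Y))) ∨ ¬(W ∧ Y)) → Z)}.
T (((¬X ∧ (¬¬W ↔ (((¬V → W) ∧ Z) ↔ ¬Y))) ∨ ¬(W ∧ Y)) → Z): β-rule — branch into F ((¬X ∧ (¬¬W ↔ (((¬V → W) ∧ Z) ↔ ¬Y))) ∨ ¬(W ∧ Y))  //  T Z.
  branch 1 (add F ((¬X ∧ (¬¬W ↔ (((¬V → W) ∧ Z) ↔ ¬Y))) ∨ ¬(W ∧ Y))):
    F ((¬X ∧ (¬¬W ↔ (((¬V → W) ∧ Z) ↔ ¬Y))) ∨ ¬(W ∧ Y)): α-rule — add F (¬X ∧ (¬¬W ↔ (((¬V → W) ∧ Z) ↔ ¬Y))), F ¬(W ∧ Y).
    F ¬(W ∧ Y): α-rule — add T W, T Y.
    F (¬X ∧ (¬¬W ↔ (((¬V → W) ∧ Z) ↔ ¬Y))): β-rule — branch into F ¬X  //  F (¬¬W ↔ (((¬V → W) ∧ Z) ↔ ¬Y)).
      branch 1.1 (add F ¬X):
        ○ open, literals {W=1, X=1, Y=1}.
      branch 1.2 (add F (¬¬W ↔ (((¬V → W) ∧ Z) ↔ ¬Y))):
        F (¬¬W ↔ (((¬V → W) ∧ Z) ↔ ¬Y)): β-rule — branch into T ¬¬W, F (((¬V → W) ∧ Z) ↔ ¬Y)  //  F ¬¬W, T (((¬V → W) ∧ Z) ↔ ¬Y).
          branch 1.2.1 (add T ¬¬W, F (((¬V → W) ∧ Z) ↔ ¬Y)):
            T ¬¬W: drop double negation, giving T W.
            F (((¬V → W) ∧ Z) ↔ ¬Y): β-rule — branch into T ((¬V → W) ∧ Z), F ¬Y  //  F ((¬V → W) ∧ Z), T ¬Y.
              branch 1.2.1.1 (add T ((¬V → W) ∧ Z), F ¬Y):
                T ((¬V → W) ∧ Z): α-rule — add T (¬V → W), T Z.
                T (¬V → W): β-rule — branch into F ¬V  //  T W.
                  branch 1.2.1.1.1 (add F ¬V):
                    ○ open, literals {V=1, W=1, Y=1, Z=1}.
                  branch 1.2.1.1.2 (add T W):
                    ○ open, literals {W=1, Y=1, Z=1}.
              branch 1.2.1.2 (add F ((¬V → W) ∧ Z), T ¬Y):
                × closes — contains both Y and ¬Y.
          branch 1.2.2 (add F ¬¬W, T (((¬V → W) ∧ Z) ↔ ¬Y)):
            F ¬¬W: drop double negation, giving F W.
            × closes — contains both W and ¬W.
  branch 2 (add T Z):
    ○ open, literals {Z=1}.
2 branches closed, 4 open.
Each open branch fixes some atoms; the unmentioned ones are free. Counting distinct full assignments: branch {W=1, X=1, Y=1} (Z, V) contributes 4 new; branch {V=1, W=1, Y=1, Z=1} (X) contributes 1 new; branch {W=1, Y=1, Z=1} (X, V) contributes 1 new; branch {Z=1} (X, Y, W, V) contributes 12 new. Total: 18.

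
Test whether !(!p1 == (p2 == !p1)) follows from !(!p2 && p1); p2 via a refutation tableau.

Initial set: {T !(!p2 && p1); T p2; F !(!p1 == (p2 == !p1))}.
T !(!p2 && p1): β-rule — branch into F !p2  //  F p1.
  branch 1 (add F !p2):
    F !(!p1 == (p2 == !p1)): β-rule — branch into T !p1, T (p2 == !p1)  //  F !p1, F (p2 == !p1).
      branch 1.1 (add T !p1, T (p2 == !p1)):
        T (p2 == !p1): β-rule — branch into T p2, T !p1  //  F p2, F !p1.
          branch 1.1.1 (add T p2, T !p1):
            ○ open, literals {p1=0, p2=1}.
          branch 1.1.2 (add F p2, F !p1):
            × closes — contains both p2 and !p2.
      branch 1.2 (add F !p1, F (p2 == !p1)):
        F (p2 == !p1): β-rule — branch into T p2, F !p1  //  F p2, T !p1.
          branch 1.2.1 (add T p2, F !p1):
            ○ open, literals {p1=1, p2=1}.
          branch 1.2.2 (add F p2, T !p1):
            × closes — contains both p2 and !p2.
  branch 2 (add F p1):
    F !(!p1 == (p2 == !p1)): β-rule — branch into T !p1, T (p2 == !p1)  //  F !p1, F (p2 == !p1).
      branch 2.1 (add T !p1, T (p2 == !p1)):
        T (p2 == !p1): β-rule — branch into T p2, T !p1  //  F p2, F !p1.
          branch 2.1.1 (add T p2, T !p1):
            ○ open, literals {p1=0, p2=1}.
          branch 2.1.2 (add F p2, F !p1):
            × closes — contains both p2 and !p2.
      branch 2.2 (add F !p1, F (p2 == !p1)):
        × closes — contains both p1 and !p1.
4 branches closed, 3 open.
An open branch gives a countermodel: p1=0, p2=1 (unmentioned atoms arbitrary); the premises hold there but the conclusion fails.

No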